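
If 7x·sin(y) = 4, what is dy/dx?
Differentiate both sides with respect to x, treating y as y(x). By the chain rule, any term containing y contributes a factor of y' = dy/dx when we differentiate it.

Move every term to one side and write the relation as F(x, y) = 0. Term by term,
  d/dx[7x·sin(y)] = 7x·y'·cos(y) + 7sin(y)
  d/dx[-4] = 0

The pieces without y' make up ∂F/∂x and the coefficient of y' is ∂F/∂y:
  ∂F/∂x = 7sin(y),
  ∂F/∂y = 7x·cos(y).

Since d/dx[F] = ∂F/∂x + (∂F/∂y)·y' = 0, solve for y':
  (∂F/∂y)·y' = -∂F/∂x
  dy/dx = -(∂F/∂x)/(∂F/∂y) = -(7sin(y))/(7x·cos(y)) = -tan(y)/x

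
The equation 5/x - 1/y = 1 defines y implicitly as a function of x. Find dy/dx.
Differentiate the relation implicitly: treat y = y(x) and apply the chain rule, so every y-derivative picks up a y' = dy/dx factor.

With everything moved to the left-hand side, differentiate term by term:
  d/dx[-1/y] = y'/y^2
  d/dx[5/x] = -5/x^2
  d/dx[-1] = 0

Separating the contributions that come from x directly and those that come through y:
  without y':      -5/x^2
  multiplying y':  y^(-2)

so (-5/x^2) + (y^(-2))·y' = 0, and therefore
  dy/dx = -(-5/x^2)/(y^(-2)) = 5y^2/x^2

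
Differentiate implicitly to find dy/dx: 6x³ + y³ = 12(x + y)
Differentiate the relation implicitly: treat y = y(x) and apply the chain rule, so every y-derivative picks up a y' = dy/dx factor.

With everything moved to the left-hand side, differentiate term by term:
  d/dx[6x^3] = 18x^2
  d/dx[-12x] = -12
  d/dx[y^3] = 3y^2·y'
  d/dx[-12y] = -12·y'

Separating the contributions that come from x directly and those that come through y:
  without y':      18x^2 - 12
  multiplying y':  3y^2 - 12

so (18x^2 - 12) + (3y^2 - 12)·y' = 0, and therefore
  dy/dx = -(18x^2 - 12)/(3y^2 - 12) = 2(2 - 3x^2)/(y^2 - 4)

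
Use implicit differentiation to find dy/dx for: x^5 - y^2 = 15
Take d/dx of both sides. Since y is implicitly a function of x, the chain rule attaches a y' = dy/dx factor whenever we differentiate through y.

Set F(x, y) = (left side) − (right side), so the curve is F = 0. Differentiating each term of F:
  d/dx[x^5] = 5x^4
  d/dx[-y^2] = -2y·y'
  d/dx[-15] = 0

Collecting, the y'-free part is the partial derivative in x and the y' coefficient is the partial derivative in y:
  ∂F/∂x = 5x^4
  ∂F/∂y = -2y

so d/dx[F(x, y(x))] = ∂F/∂x + (∂F/∂y)·y' = 0. Rearranging,
  dy/dx = -(∂F/∂x)/(∂F/∂y) = -(5x^4)/(-2y) = 5x^4/(2y)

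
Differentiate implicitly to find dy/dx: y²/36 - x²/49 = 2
Differentiate both sides with respect to x, treating y as y(x). By the chain rule, any term containing y contributes a factor of y' = dy/dx when we differentiate it.

Move every term to one side and write the relation as F(x, y) = 0. Term by term,
  d/dx[-x^2/49] = -2x/49
  d/dx[y^2/36] = y·y'/18
  d/dx[-2] = 0

The pieces without y' make up ∂F/∂x and the coefficient of y' is ∂F/∂y:
  ∂F/∂x = -2x/49,
  ∂F/∂y = y/18.

Since d/dx[F] = ∂F/∂x + (∂F/∂y)·y' = 0, solve for y':
  (∂F/∂y)·y' = -∂F/∂x
  dy/dx = -(∂F/∂x)/(∂F/∂y) = -(-2x/49)/(y/18) = 36x/(49y)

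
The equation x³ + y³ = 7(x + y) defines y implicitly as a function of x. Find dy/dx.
Differentiate both sides with respect to x, treating y as y(x). By the chain rule, any term containing y contributes a factor of y' = dy/dx when we differentiate it.

Move every term to one side and write the relation as F(x, y) = 0. Term by term,
  d/dx[x^3] = 3x^2
  d/dx[-7x] = -7
  d/dx[y^3] = 3y^2·y'
  d/dx[-7y] = -7·y'

The pieces without y' make up ∂F/∂x and the coefficient of y' is ∂F/∂y:
  ∂F/∂x = 3x^2 - 7,
  ∂F/∂y = 3y^2 - 7.

Since d/dx[F] = ∂F/∂x + (∂F/∂y)·y' = 0, solve for y':
  (∂F/∂y)·y' = -∂F/∂x
  dy/dx = -(∂F/∂x)/(∂F/∂y) = -(3x^2 - 7)/(3y^2 - 7) = (7 - 3x^2)/(3y^2 - 7)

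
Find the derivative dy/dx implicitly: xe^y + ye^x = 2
Differentiate both sides with respect to x, treating y as y(x). By the chain rule, any term containing y contributes a factor of y' = dy/dx when we differentiate it.

Move every term to one side and write the relation as F(x, y) = 0. Term by term,
  d/dx[x·e^(y)] = x·y'·e^(y) + e^(y)
  d/dx[y·e^(x)] = y·e^(x) + y'·e^(x)
  d/dx[-2] = 0

The pieces without y' make up ∂F/∂x and the coefficient of y' is ∂F/∂y:
  ∂F/∂x = y·e^(x) + e^(y),
  ∂F/∂y = x·e^(y) + e^(x).

Since d/dx[F] = ∂F/∂x + (∂F/∂y)·y' = 0, solve for y':
  (∂F/∂y)·y' = -∂F/∂x
  dy/dx = -(∂F/∂x)/(∂F/∂y) = -(y·e^(x) + e^(y))/(x·e^(y) + e^(x)) = (-y·e^(x) - e^(y))/(x·e^(y) + e^(x))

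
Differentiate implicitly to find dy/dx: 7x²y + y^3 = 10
Differentiate the relation implicitly: treat y = y(x) and apply the chain rule, so every y-derivative picks up a y' = dy/dx factor.

With everything moved to the left-hand side, differentiate term by term:
  d/dx[7x^2y] = 7x^2·y' + 14xy
  d/dx[y^3] = 3y^2·y'
  d/dx[-10] = 0

Separating the contributions that come from x directly and those that come through y:
  without y':      14xy
  multiplying y':  7x^2 + 3y^2

so (14xy) + (7x^2 + 3y^2)·y' = 0, and therefore
  dy/dx = -(14xy)/(7x^2 + 3y^2) = -14xy/(7x^2 + 3y^2)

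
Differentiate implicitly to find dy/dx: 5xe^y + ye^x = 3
Apply d/dx to both sides, remembering that y depends on x. Each occurrence of y therefore brings in a y' = dy/dx via the chain rule.

With F(x, y) equal to the left-hand side minus the right, differentiate F term by term:
  d/dx[5x·e^(y)] = 5x·y'·e^(y) + 5e^(y)
  d/dx[y·e^(x)] = y·e^(x) + y'·e^(x)
  d/dx[-3] = 0
Adding these up, d/dx[F] = 0 becomes
  (y·e^(x) + 5e^(y)) + (5x·e^(y) + e^(x))·y' = 0,
so isolating y',
  dy/dx = -(y·e^(x) + 5e^(y))/(5x·e^(y) + e^(x)) = (-y·e^(x) - 5e^(y))/(5x·e^(y) + e^(x))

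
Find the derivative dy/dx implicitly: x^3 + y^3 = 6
Differentiate both sides with respect to x, treating y as y(x). By the chain rule, any term containing y contributes a factor of y' = dy/dx when we differentiate it.

Move every term to one side and write the relation as F(x, y) = 0. Term by term,
  d/dx[x^3] = 3x^2
  d/dx[y^3] = 3y^2·y'
  d/dx[-6] = 0

The pieces without y' make up ∂F/∂x and the coefficient of y' is ∂F/∂y:
  ∂F/∂x = 3x^2,
  ∂F/∂y = 3y^2.

Since d/dx[F] = ∂F/∂x + (∂F/∂y)·y' = 0, solve for y':
  (∂F/∂y)·y' = -∂F/∂x
  dy/dx = -(∂F/∂x)/(∂F/∂y) = -(3x^2)/(3y^2) = -x^2/y^2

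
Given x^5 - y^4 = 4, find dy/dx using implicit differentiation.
Take d/dx of both sides. Since y is implicitly a function of x, the chain rule attaches a y' = dy/dx factor whenever we differentiate through y.

Set F(x, y) = (left side) − (right side), so the curve is F = 0. Differentiating each term of F:
  d/dx[x^5] = 5x^4
  d/dx[-y^4] = -4y^3·y'
  d/dx[-4] = 0

Collecting, the y'-free part is the partial derivative in x and the y' coefficient is the partial derivative in y:
  ∂F/∂x = 5x^4
  ∂F/∂y = -4y^3

so d/dx[F(x, y(x))] = ∂F/∂x + (∂F/∂y)·y' = 0. Rearranging,
  dy/dx = -(∂F/∂x)/(∂F/∂y) = -(5x^4)/(-4y^3) = 5x^4/(4y^3)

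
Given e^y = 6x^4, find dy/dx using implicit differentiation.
Apply d/dx to both sides, remembering that y depends on x. Each occurrence of y therefore brings in a y' = dy/dx via the chain rule.

With F(x, y) equal to the left-hand side minus the right, differentiate F term by term:
  d/dx[-6x^4] = -24x^3
  d/dx[e^(y)] = y'·e^(y)
Adding these up, d/dx[F] = 0 becomes
  (-24x^3) + (e^(y))·y' = 0,
so isolating y',
  dy/dx = -(-24x^3)/(e^(y)) = 24x^3e^(-y)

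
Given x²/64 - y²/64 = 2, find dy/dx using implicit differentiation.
Differentiate both sides with respect to x, treating y as y(x). By the chain rule, any term containing y contributes a factor of y' = dy/dx when we differentiate it.

Move every term to one side and write the relation as F(x, y) = 0. Term by term,
  d/dx[x^2/64] = x/32
  d/dx[-y^2/64] = -y·y'/32
  d/dx[-2] = 0

The pieces without y' make up ∂F/∂x and the coefficient of y' is ∂F/∂y:
  ∂F/∂x = x/32,
  ∂F/∂y = -y/32.

Since d/dx[F] = ∂F/∂x + (∂F/∂y)·y' = 0, solve for y':
  (∂F/∂y)·y' = -∂F/∂x
  dy/dx = -(∂F/∂x)/(∂F/∂y) = -(x/32)/(-y/32) = x/y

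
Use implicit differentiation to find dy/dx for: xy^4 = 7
Differentiate the relation implicitly: treat y = y(x) and apply the chain rule, so every y-derivative picks up a y' = dy/dx factor.

With everything moved to the left-hand side, differentiate term by term:
  d/dx[xy^4] = 4xy^3·y' + y^4
  d/dx[-7] = 0

Separating the contributions that come from x directly and those that come through y:
  without y':      y^4
  multiplying y':  4xy^3

so (y^4) + (4xy^3)·y' = 0, and therefore
  dy/dx = -(y^4)/(4xy^3) = -y/(4x)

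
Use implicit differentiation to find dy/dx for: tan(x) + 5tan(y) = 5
Differentiate the relation implicitly: treat y = y(x) and apply the chain rule, so every y-derivative picks up a y' = dy/dx factor.

With everything moved to the left-hand side, differentiate term by term:
  d/dx[tan(x)] = tan(x)^2 + 1
  d/dx[5tan(y)] = 5·y'(tan(y)^2 + 1)
  d/dx[-5] = 0

Separating the contributions that come from x directly and those that come through y:
  without y':      tan(x)^2 + 1
  multiplying y':  5tan(y)^2 + 5

so (tan(x)^2 + 1) + (5tan(y)^2 + 5)·y' = 0, and therefore
  dy/dx = -(tan(x)^2 + 1)/(5tan(y)^2 + 5) = -cos(y)^2/(5cos(x)^2)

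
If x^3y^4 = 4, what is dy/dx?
Differentiate both sides with respect to x, treating y as y(x). By the chain rule, any term containing y contributes a factor of y' = dy/dx when we differentiate it.

Move every term to one side and write the relation as F(x, y) = 0. Term by term,
  d/dx[x^3y^4] = 4x^3y^3·y' + 3x^2y^4
  d/dx[-4] = 0

The pieces without y' make up ∂F/∂x and the coefficient of y' is ∂F/∂y:
  ∂F/∂x = 3x^2y^4,
  ∂F/∂y = 4x^3y^3.

Since d/dx[F] = ∂F/∂x + (∂F/∂y)·y' = 0, solve for y':
  (∂F/∂y)·y' = -∂F/∂x
  dy/dx = -(∂F/∂x)/(∂F/∂y) = -(3x^2y^4)/(4x^3y^3) = -3y/(4x)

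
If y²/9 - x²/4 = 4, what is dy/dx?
Differentiate both sides with respect to x, treating y as y(x). By the chain rule, any term containing y contributes a factor of y' = dy/dx when we differentiate it.

Move every term to one side and write the relation as F(x, y) = 0. Term by term,
  d/dx[-x^2/4] = -x/2
  d/dx[y^2/9] = 2y·y'/9
  d/dx[-4] = 0

The pieces without y' make up ∂F/∂x and the coefficient of y' is ∂F/∂y:
  ∂F/∂x = -x/2,
  ∂F/∂y = 2y/9.

Since d/dx[F] = ∂F/∂x + (∂F/∂y)·y' = 0, solve for y':
  (∂F/∂y)·y' = -∂F/∂x
  dy/dx = -(∂F/∂x)/(∂F/∂y) = -(-x/2)/(2y/9) = 9x/(4y)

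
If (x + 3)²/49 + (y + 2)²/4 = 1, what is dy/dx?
Take d/dx of both sides. Since y is implicitly a function of x, the chain rule attaches a y' = dy/dx factor whenever we differentiate through y.

Set F(x, y) = (left side) − (right side), so the curve is F = 0. Differentiating each term of F:
  d/dx[(x + 3)^2/49] = 2x/49 + 6/49
  d/dx[(y + 2)^2/4] = y'(y + 2)/2
  d/dx[-1] = 0

Collecting, the y'-free part is the partial derivative in x and the y' coefficient is the partial derivative in y:
  ∂F/∂x = 2x/49 + 6/49
  ∂F/∂y = y/2 + 1

so d/dx[F(x, y(x))] = ∂F/∂x + (∂F/∂y)·y' = 0. Rearranging,
  dy/dx = -(∂F/∂x)/(∂F/∂y) = -(2x/49 + 6/49)/(y/2 + 1)
        = -(2(x + 3)/49)/((y + 2)/2) = 4(-x - 3)/(49(y + 2))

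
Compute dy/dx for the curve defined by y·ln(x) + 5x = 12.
Differentiate both sides with respect to x, treating y as y(x). By the chain rule, any term containing y contributes a factor of y' = dy/dx when we differentiate it.

Move every term to one side and write the relation as F(x, y) = 0. Term by term,
  d/dx[5x] = 5
  d/dx[y·ln(x)] = y'·ln(x) + y/x
  d/dx[-12] = 0

The pieces without y' make up ∂F/∂x and the coefficient of y' is ∂F/∂y:
  ∂F/∂x = 5 + y/x,
  ∂F/∂y = ln(x).

Since d/dx[F] = ∂F/∂x + (∂F/∂y)·y' = 0, solve for y':
  (∂F/∂y)·y' = -∂F/∂x
  dy/dx = -(∂F/∂x)/(∂F/∂y) = -(5 + y/x)/(ln(x))
        = -((5x + y)/x)/(ln(x)) = (-5x - y)/(x·ln(x))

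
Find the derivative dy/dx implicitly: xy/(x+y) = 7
Differentiate both sides with respect to x, treating y as y(x). By the chain rule, any term containing y contributes a factor of y' = dy/dx when we differentiate it.

Move every term to one side and write the relation as F(x, y) = 0. Term by term,
  d/dx[xy/(x + y)] = xy(-y' - 1)/(x + y)^2 + x·y'/(x + y) + y/(x + y)
  d/dx[-7] = 0

The pieces without y' make up ∂F/∂x and the coefficient of y' is ∂F/∂y:
  ∂F/∂x = -xy/(x + y)^2 + y/(x + y),
  ∂F/∂y = -xy/(x + y)^2 + x/(x + y).

Since d/dx[F] = ∂F/∂x + (∂F/∂y)·y' = 0, solve for y':
  (∂F/∂y)·y' = -∂F/∂x
  dy/dx = -(∂F/∂x)/(∂F/∂y) = -(-xy/(x + y)^2 + y/(x + y))/(-xy/(x + y)^2 + x/(x + y))
        = -(y^2/(x + y)^2)/(x^2/(x + y)^2) = -y^2/x^2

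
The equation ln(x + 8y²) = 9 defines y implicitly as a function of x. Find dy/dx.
Take d/dx of both sides. Since y is implicitly a function of x, the chain rule attaches a y' = dy/dx factor whenever we differentiate through y.

Set F(x, y) = (left side) − (right side), so the curve is F = 0. Differentiating each term of F:
  d/dx[ln(x + 8y^2)] = (16y·y' + 1)/(x + 8y^2)
  d/dx[-9] = 0

Collecting, the y'-free part is the partial derivative in x and the y' coefficient is the partial derivative in y:
  ∂F/∂x = 1/(x + 8y^2)
  ∂F/∂y = 16y/(x + 8y^2)

so d/dx[F(x, y(x))] = ∂F/∂x + (∂F/∂y)·y' = 0. Rearranging,
  dy/dx = -(∂F/∂x)/(∂F/∂y) = -(1/(x + 8y^2))/(16y/(x + 8y^2)) = -1/(16y)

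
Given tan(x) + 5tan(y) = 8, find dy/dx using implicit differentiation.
Take d/dx of both sides. Since y is implicitly a function of x, the chain rule attaches a y' = dy/dx factor whenever we differentiate through y.

Set F(x, y) = (left side) − (right side), so the curve is F = 0. Differentiating each term of F:
  d/dx[tan(x)] = tan(x)^2 + 1
  d/dx[5tan(y)] = 5·y'(tan(y)^2 + 1)
  d/dx[-8] = 0

Collecting, the y'-free part is the partial derivative in x and the y' coefficient is the partial derivative in y:
  ∂F/∂x = tan(x)^2 + 1
  ∂F/∂y = 5tan(y)^2 + 5

so d/dx[F(x, y(x))] = ∂F/∂x + (∂F/∂y)·y' = 0. Rearranging,
  dy/dx = -(∂F/∂x)/(∂F/∂y) = -(tan(x)^2 + 1)/(5tan(y)^2 + 5) = -cos(y)^2/(5cos(x)^2)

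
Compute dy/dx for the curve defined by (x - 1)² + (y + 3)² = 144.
Differentiate the relation implicitly: treat y = y(x) and apply the chain rule, so every y-derivative picks up a y' = dy/dx factor.

With everything moved to the left-hand side, differentiate term by term:
  d/dx[(x - 1)^2] = 2x - 2
  d/dx[(y + 3)^2] = 2·y'(y + 3)
  d/dx[-144] = 0

Separating the contributions that come from x directly and those that come through y:
  without y':      2x - 2
  multiplying y':  2y + 6

so (2x - 2) + (2y + 6)·y' = 0, and therefore
  dy/dx = -(2x - 2)/(2y + 6) = (1 - x)/(y + 3)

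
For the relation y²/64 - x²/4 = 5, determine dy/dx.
Differentiate the relation implicitly: treat y = y(x) and apply the chain rule, so every y-derivative picks up a y' = dy/dx factor.

With everything moved to the left-hand side, differentiate term by term:
  d/dx[-x^2/4] = -x/2
  d/dx[y^2/64] = y·y'/32
  d/dx[-5] = 0

Separating the contributions that come from x directly and those that come through y:
  without y':      -x/2
  multiplying y':  y/32

so (-x/2) + (y/32)·y' = 0, and therefore
  dy/dx = -(-x/2)/(y/32) = 16x/y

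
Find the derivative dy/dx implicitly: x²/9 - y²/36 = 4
Differentiate the relation implicitly: treat y = y(x) and apply the chain rule, so every y-derivative picks up a y' = dy/dx factor.

With everything moved to the left-hand side, differentiate term by term:
  d/dx[x^2/9] = 2x/9
  d/dx[-y^2/36] = -y·y'/18
  d/dx[-4] = 0

Separating the contributions that come from x directly and those that come through y:
  without y':      2x/9
  multiplying y':  -y/18

so (2x/9) + (-y/18)·y' = 0, and therefore
  dy/dx = -(2x/9)/(-y/18) = 4x/y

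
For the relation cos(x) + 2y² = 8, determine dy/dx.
Take d/dx of both sides. Since y is implicitly a function of x, the chain rule attaches a y' = dy/dx factor whenever we differentiate through y.

Set F(x, y) = (left side) − (right side), so the curve is F = 0. Differentiating each term of F:
  d/dx[2y^2] = 4y·y'
  d/dx[cos(x)] = -sin(x)
  d/dx[-8] = 0

Collecting, the y'-free part is the partial derivative in x and the y' coefficient is the partial derivative in y:
  ∂F/∂x = -sin(x)
  ∂F/∂y = 4y

so d/dx[F(x, y(x))] = ∂F/∂x + (∂F/∂y)·y' = 0. Rearranging,
  dy/dx = -(∂F/∂x)/(∂F/∂y) = -(-sin(x))/(4y) = sin(x)/(4y)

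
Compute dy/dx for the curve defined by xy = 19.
Differentiate both sides with respect to x, treating y as y(x). By the chain rule, any term containing y contributes a factor of y' = dy/dx when we differentiate it.

Move every term to one side and write the relation as F(x, y) = 0. Term by term,
  d/dx[xy] = x·y' + y
  d/dx[-19] = 0

The pieces without y' make up ∂F/∂x and the coefficient of y' is ∂F/∂y:
  ∂F/∂x = y,
  ∂F/∂y = x.

Since d/dx[F] = ∂F/∂x + (∂F/∂y)·y' = 0, solve for y':
  (∂F/∂y)·y' = -∂F/∂x
  dy/dx = -(∂F/∂x)/(∂F/∂y) = -(y)/(x) = -y/x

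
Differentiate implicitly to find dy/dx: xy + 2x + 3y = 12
Apply d/dx to both sides, remembering that y depends on x. Each occurrence of y therefore brings in a y' = dy/dx via the chain rule.

With F(x, y) equal to the left-hand side minus the right, differentiate F term by term:
  d/dx[xy] = x·y' + y
  d/dx[2x] = 2
  d/dx[3y] = 3·y'
  d/dx[-12] = 0
Adding these up, d/dx[F] = 0 becomes
  (y + 2) + (x + 3)·y' = 0,
so isolating y',
  dy/dx = -(y + 2)/(x + 3) = (-y - 2)/(x + 3)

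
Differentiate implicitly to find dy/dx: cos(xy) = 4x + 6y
Apply d/dx to both sides, remembering that y depends on x. Each occurrence of y therefore brings in a y' = dy/dx via the chain rule.

With F(x, y) equal to the left-hand side minus the right, differentiate F term by term:
  d/dx[-4x] = -4
  d/dx[-6y] = -6·y'
  d/dx[cos(xy)] = -(x·y' + y)·sin(xy)
Adding these up, d/dx[F] = 0 becomes
  (-y·sin(xy) - 4) + (-x·sin(xy) - 6)·y' = 0,
so isolating y',
  dy/dx = -(-y·sin(xy) - 4)/(-x·sin(xy) - 6) = -(y·sin(xy) + 4)/(x·sin(xy) + 6)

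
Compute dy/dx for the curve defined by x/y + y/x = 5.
Differentiate the relation implicitly: treat y = y(x) and apply the chain rule, so every y-derivative picks up a y' = dy/dx factor.

With everything moved to the left-hand side, differentiate term by term:
  d/dx[x/y] = -x·y'/y^2 + 1/y
  d/dx[y/x] = y'/x - y/x^2
  d/dx[-5] = 0

Separating the contributions that come from x directly and those that come through y:
  without y':      1/y - y/x^2
  multiplying y':  -x/y^2 + 1/x

so (1/y - y/x^2) + (-x/y^2 + 1/x)·y' = 0, and therefore
  dy/dx = -(1/y - y/x^2)/(-x/y^2 + 1/x)
        = -((x - y)(x + y)/(x^2y))/(-(x - y)(x + y)/(xy^2)) = y/x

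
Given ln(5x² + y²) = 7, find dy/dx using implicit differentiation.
Differentiate the relation implicitly: treat y = y(x) and apply the chain rule, so every y-derivative picks up a y' = dy/dx factor.

With everything moved to the left-hand side, differentiate term by term:
  d/dx[ln(5x^2 + y^2)] = (10x + 2y·y')/(5x^2 + y^2)
  d/dx[-7] = 0

Separating the contributions that come from x directly and those that come through y:
  without y':      10x/(5x^2 + y^2)
  multiplying y':  2y/(5x^2 + y^2)

so (10x/(5x^2 + y^2)) + (2y/(5x^2 + y^2))·y' = 0, and therefore
  dy/dx = -(10x/(5x^2 + y^2))/(2y/(5x^2 + y^2)) = -5x/y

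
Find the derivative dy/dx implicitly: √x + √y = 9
Differentiate both sides with respect to x, treating y as y(x). By the chain rule, any term containing y contributes a factor of y' = dy/dx when we differentiate it.

Move every term to one side and write the relation as F(x, y) = 0. Term by term,
  d/dx[√(x)] = 1/(2√(x))
  d/dx[√(y)] = y'/(2√(y))
  d/dx[-9] = 0

The pieces without y' make up ∂F/∂x and the coefficient of y' is ∂F/∂y:
  ∂F/∂x = 1/(2√(x)),
  ∂F/∂y = 1/(2√(y)).

Since d/dx[F] = ∂F/∂x + (∂F/∂y)·y' = 0, solve for y':
  (∂F/∂y)·y' = -∂F/∂x
  dy/dx = -(∂F/∂x)/(∂F/∂y) = -(1/(2√(x)))/(1/(2√(y))) = -√(y)/√(x)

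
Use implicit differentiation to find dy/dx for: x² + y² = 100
Differentiate both sides with respect to x, treating y as y(x). By the chain rule, any term containing y contributes a factor of y' = dy/dx when we differentiate it.

Move every term to one side and write the relation as F(x, y) = 0. Term by term,
  d/dx[x^2] = 2x
  d/dx[y^2] = 2y·y'
  d/dx[-100] = 0

The pieces without y' make up ∂F/∂x and the coefficient of y' is ∂F/∂y:
  ∂F/∂x = 2x,
  ∂F/∂y = 2y.

Since d/dx[F] = ∂F/∂x + (∂F/∂y)·y' = 0, solve for y':
  (∂F/∂y)·y' = -∂F/∂x
  dy/dx = -(∂F/∂x)/(∂F/∂y) = -(2x)/(2y) = -x/y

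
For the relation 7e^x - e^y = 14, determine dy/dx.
Differentiate the relation implicitly: treat y = y(x) and apply the chain rule, so every y-derivative picks up a y' = dy/dx factor.

With everything moved to the left-hand side, differentiate term by term:
  d/dx[7e^(x)] = 7e^(x)
  d/dx[-e^(y)] = -y'·e^(y)
  d/dx[-14] = 0

Separating the contributions that come from x directly and those that come through y:
  without y':      7e^(x)
  multiplying y':  -e^(y)

so (7e^(x)) + (-e^(y))·y' = 0, and therefore
  dy/dx = -(7e^(x))/(-e^(y)) = 7e^(x - y)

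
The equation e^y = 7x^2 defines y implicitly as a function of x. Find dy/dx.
Differentiate both sides with respect to x, treating y as y(x). By the chain rule, any term containing y contributes a factor of y' = dy/dx when we differentiate it.

Move every term to one side and write the relation as F(x, y) = 0. Term by term,
  d/dx[-7x^2] = -14x
  d/dx[e^(y)] = y'·e^(y)

The pieces without y' make up ∂F/∂x and the coefficient of y' is ∂F/∂y:
  ∂F/∂x = -14x,
  ∂F/∂y = e^(y).

Since d/dx[F] = ∂F/∂x + (∂F/∂y)·y' = 0, solve for y':
  (∂F/∂y)·y' = -∂F/∂x
  dy/dx = -(∂F/∂x)/(∂F/∂y) = -(-14x)/(e^(y)) = 14x·e^(-y)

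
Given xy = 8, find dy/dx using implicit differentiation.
Apply d/dx to both sides, remembering that y depends on x. Each occurrence of y therefore brings in a y' = dy/dx via the chain rule.

With F(x, y) equal to the left-hand side minus the right, differentiate F term by term:
  d/dx[xy] = x·y' + y
  d/dx[-8] = 0
Adding these up, d/dx[F] = 0 becomes
  (y) + (x)·y' = 0,
so isolating y',
  dy/dx = -(y)/(x) = -y/x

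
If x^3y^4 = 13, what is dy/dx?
Differentiate both sides with respect to x, treating y as y(x). By the chain rule, any term containing y contributes a factor of y' = dy/dx when we differentiate it.

Move every term to one side and write the relation as F(x, y) = 0. Term by term,
  d/dx[x^3y^4] = 4x^3y^3·y' + 3x^2y^4
  d/dx[-13] = 0

The pieces without y' make up ∂F/∂x and the coefficient of y' is ∂F/∂y:
  ∂F/∂x = 3x^2y^4,
  ∂F/∂y = 4x^3y^3.

Since d/dx[F] = ∂F/∂x + (∂F/∂y)·y' = 0, solve for y':
  (∂F/∂y)·y' = -∂F/∂x
  dy/dx = -(∂F/∂x)/(∂F/∂y) = -(3x^2y^4)/(4x^3y^3) = -3y/(4x)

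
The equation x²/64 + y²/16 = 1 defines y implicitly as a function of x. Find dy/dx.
Apply d/dx to both sides, remembering that y depends on x. Each occurrence of y therefore brings in a y' = dy/dx via the chain rule.

With F(x, y) equal to the left-hand side minus the right, differentiate F term by term:
  d/dx[x^2/64] = x/32
  d/dx[y^2/16] = y·y'/8
  d/dx[-1] = 0
Adding these up, d/dx[F] = 0 becomes
  (x/32) + (y/8)·y' = 0,
so isolating y',
  dy/dx = -(x/32)/(y/8) = -x/(4y)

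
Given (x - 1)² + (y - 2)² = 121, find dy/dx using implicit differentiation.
Differentiate the relation implicitly: treat y = y(x) and apply the chain rule, so every y-derivative picks up a y' = dy/dx factor.

With everything moved to the left-hand side, differentiate term by term:
  d/dx[(x - 1)^2] = 2x - 2
  d/dx[(y - 2)^2] = 2·y'(y - 2)
  d/dx[-121] = 0

Separating the contributions that come from x directly and those that come through y:
  without y':      2x - 2
  multiplying y':  2y - 4

so (2x - 2) + (2y - 4)·y' = 0, and therefore
  dy/dx = -(2x - 2)/(2y - 4) = (1 - x)/(y - 2)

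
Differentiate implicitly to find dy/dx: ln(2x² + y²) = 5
Apply d/dx to both sides, remembering that y depends on x. Each occurrence of y therefore brings in a y' = dy/dx via the chain rule.

With F(x, y) equal to the left-hand side minus the right, differentiate F term by term:
  d/dx[ln(2x^2 + y^2)] = (4x + 2y·y')/(2x^2 + y^2)
  d/dx[-5] = 0
Adding these up, d/dx[F] = 0 becomes
  (4x/(2x^2 + y^2)) + (2y/(2x^2 + y^2))·y' = 0,
so isolating y',
  dy/dx = -(4x/(2x^2 + y^2))/(2y/(2x^2 + y^2)) = -2x/y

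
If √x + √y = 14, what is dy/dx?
Apply d/dx to both sides, remembering that y depends on x. Each occurrence of y therefore brings in a y' = dy/dx via the chain rule.

With F(x, y) equal to the left-hand side minus the right, differentiate F term by term:
  d/dx[√(x)] = 1/(2√(x))
  d/dx[√(y)] = y'/(2√(y))
  d/dx[-14] = 0
Adding these up, d/dx[F] = 0 becomes
  (1/(2√(x))) + (1/(2√(y)))·y' = 0,
so isolating y',
  dy/dx = -(1/(2√(x)))/(1/(2√(y))) = -√(y)/√(x)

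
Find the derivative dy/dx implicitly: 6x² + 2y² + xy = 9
Take d/dx of both sides. Since y is implicitly a function of x, the chain rule attaches a y' = dy/dx factor whenever we differentiate through y.

Set F(x, y) = (left side) − (right side), so the curve is F = 0. Differentiating each term of F:
  d/dx[6x^2] = 12x
  d/dx[xy] = x·y' + y
  d/dx[2y^2] = 4y·y'
  d/dx[-9] = 0

Collecting, the y'-free part is the partial derivative in x and the y' coefficient is the partial derivative in y:
  ∂F/∂x = 12x + y
  ∂F/∂y = x + 4y

so d/dx[F(x, y(x))] = ∂F/∂x + (∂F/∂y)·y' = 0. Rearranging,
  dy/dx = -(∂F/∂x)/(∂F/∂y) = -(12x + y)/(x + 4y) = (-12x - y)/(x + 4y)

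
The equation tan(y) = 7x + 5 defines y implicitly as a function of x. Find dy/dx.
Apply d/dx to both sides, remembering that y depends on x. Each occurrence of y therefore brings in a y' = dy/dx via the chain rule.

With F(x, y) equal to the left-hand side minus the right, differentiate F term by term:
  d/dx[-7x] = -7
  d/dx[tan(y)] = y'(tan(y)^2 + 1)
  d/dx[-5] = 0
Adding these up, d/dx[F] = 0 becomes
  (-7) + (tan(y)^2 + 1)·y' = 0,
so isolating y',
  dy/dx = -(-7)/(tan(y)^2 + 1) = 7cos(y)^2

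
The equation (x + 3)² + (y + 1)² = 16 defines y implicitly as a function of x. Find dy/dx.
Differentiate the relation implicitly: treat y = y(x) and apply the chain rule, so every y-derivative picks up a y' = dy/dx factor.

With everything moved to the left-hand side, differentiate term by term:
  d/dx[(x + 3)^2] = 2x + 6
  d/dx[(y + 1)^2] = 2·y'(y + 1)
  d/dx[-16] = 0

Separating the contributions that come from x directly and those that come through y:
  without y':      2x + 6
  multiplying y':  2y + 2

so (2x + 6) + (2y + 2)·y' = 0, and therefore
  dy/dx = -(2x + 6)/(2y + 2) = (-x - 3)/(y + 1)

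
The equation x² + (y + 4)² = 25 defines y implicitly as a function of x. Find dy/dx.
Differentiate the relation implicitly: treat y = y(x) and apply the chain rule, so every y-derivative picks up a y' = dy/dx factor.

With everything moved to the left-hand side, differentiate term by term:
  d/dx[x^2] = 2x
  d/dx[(y + 4)^2] = 2·y'(y + 4)
  d/dx[-25] = 0

Separating the contributions that come from x directly and those that come through y:
  without y':      2x
  multiplying y':  2y + 8

so (2x) + (2y + 8)·y' = 0, and therefore
  dy/dx = -(2x)/(2y + 8) = -x/(y + 4)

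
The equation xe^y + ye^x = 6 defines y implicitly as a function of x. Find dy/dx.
Differentiate both sides with respect to x, treating y as y(x). By the chain rule, any term containing y contributes a factor of y' = dy/dx when we differentiate it.

Move every term to one side and write the relation as F(x, y) = 0. Term by term,
  d/dx[x·e^(y)] = x·y'·e^(y) + e^(y)
  d/dx[y·e^(x)] = y·e^(x) + y'·e^(x)
  d/dx[-6] = 0

The pieces without y' make up ∂F/∂x and the coefficient of y' is ∂F/∂y:
  ∂F/∂x = y·e^(x) + e^(y),
  ∂F/∂y = x·e^(y) + e^(x).

Since d/dx[F] = ∂F/∂x + (∂F/∂y)·y' = 0, solve for y':
  (∂F/∂y)·y' = -∂F/∂x
  dy/dx = -(∂F/∂x)/(∂F/∂y) = -(y·e^(x) + e^(y))/(x·e^(y) + e^(x)) = (-y·e^(x) - e^(y))/(x·e^(y) + e^(x))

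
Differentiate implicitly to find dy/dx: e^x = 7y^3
Take d/dx of both sides. Since y is implicitly a function of x, the chain rule attaches a y' = dy/dx factor whenever we differentiate through y.

Set F(x, y) = (left side) − (right side), so the curve is F = 0. Differentiating each term of F:
  d/dx[-7y^3] = -21y^2·y'
  d/dx[e^(x)] = e^(x)

Collecting, the y'-free part is the partial derivative in x and the y' coefficient is the partial derivative in y:
  ∂F/∂x = e^(x)
  ∂F/∂y = -21y^2

so d/dx[F(x, y(x))] = ∂F/∂x + (∂F/∂y)·y' = 0. Rearranging,
  dy/dx = -(∂F/∂x)/(∂F/∂y) = -(e^(x))/(-21y^2) = e^(x)/(21y^2)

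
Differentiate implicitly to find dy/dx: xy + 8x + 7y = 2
Differentiate the relation implicitly: treat y = y(x) and apply the chain rule, so every y-derivative picks up a y' = dy/dx factor.

With everything moved to the left-hand side, differentiate term by term:
  d/dx[xy] = x·y' + y
  d/dx[8x] = 8
  d/dx[7y] = 7·y'
  d/dx[-2] = 0

Separating the contributions that come from x directly and those that come through y:
  without y':      y + 8
  multiplying y':  x + 7

so (y + 8) + (x + 7)·y' = 0, and therefore
  dy/dx = -(y + 8)/(x + 7) = (-y - 8)/(x + 7)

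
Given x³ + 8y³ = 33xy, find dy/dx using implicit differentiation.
Differentiate the relation implicitly: treat y = y(x) and apply the chain rule, so every y-derivative picks up a y' = dy/dx factor.

With everything moved to the left-hand side, differentiate term by term:
  d/dx[x^3] = 3x^2
  d/dx[-33xy] = -33x·y' - 33y
  d/dx[8y^3] = 24y^2·y'

Separating the contributions that come from x directly and those that come through y:
  without y':      3x^2 - 33y
  multiplying y':  -33x + 24y^2

so (3x^2 - 33y) + (-33x + 24y^2)·y' = 0, and therefore
  dy/dx = -(3x^2 - 33y)/(-33x + 24y^2) = (x^2 - 11y)/(11x - 8y^2)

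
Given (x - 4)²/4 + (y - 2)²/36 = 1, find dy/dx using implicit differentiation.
Differentiate the relation implicitly: treat y = y(x) and apply the chain rule, so every y-derivative picks up a y' = dy/dx factor.

With everything moved to the left-hand side, differentiate term by term:
  d/dx[(x - 4)^2/4] = x/2 - 2
  d/dx[(y - 2)^2/36] = y'(y - 2)/18
  d/dx[-1] = 0

Separating the contributions that come from x directly and those that come through y:
  without y':      x/2 - 2
  multiplying y':  y/18 - 1/9

so (x/2 - 2) + (y/18 - 1/9)·y' = 0, and therefore
  dy/dx = -(x/2 - 2)/(y/18 - 1/9)
        = -((x - 4)/2)/((y - 2)/18) = 9(4 - x)/(y - 2)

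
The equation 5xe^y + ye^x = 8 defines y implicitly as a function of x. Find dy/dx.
Differentiate the relation implicitly: treat y = y(x) and apply the chain rule, so every y-derivative picks up a y' = dy/dx factor.

With everything moved to the left-hand side, differentiate term by term:
  d/dx[5x·e^(y)] = 5x·y'·e^(y) + 5e^(y)
  d/dx[y·e^(x)] = y·e^(x) + y'·e^(x)
  d/dx[-8] = 0

Separating the contributions that come from x directly and those that come through y:
  without y':      y·e^(x) + 5e^(y)
  multiplying y':  5x·e^(y) + e^(x)

so (y·e^(x) + 5e^(y)) + (5x·e^(y) + e^(x))·y' = 0, and therefore
  dy/dx = -(y·e^(x) + 5e^(y))/(5x·e^(y) + e^(x)) = (-y·e^(x) - 5e^(y))/(5x·e^(y) + e^(x))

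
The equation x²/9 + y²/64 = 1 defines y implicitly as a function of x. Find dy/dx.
Differentiate both sides with respect to x, treating y as y(x). By the chain rule, any term containing y contributes a factor of y' = dy/dx when we differentiate it.

Move every term to one side and write the relation as F(x, y) = 0. Term by term,
  d/dx[x^2/9] = 2x/9
  d/dx[y^2/64] = y·y'/32
  d/dx[-1] = 0

The pieces without y' make up ∂F/∂x and the coefficient of y' is ∂F/∂y:
  ∂F/∂x = 2x/9,
  ∂F/∂y = y/32.

Since d/dx[F] = ∂F/∂x + (∂F/∂y)·y' = 0, solve for y':
  (∂F/∂y)·y' = -∂F/∂x
  dy/dx = -(∂F/∂x)/(∂F/∂y) = -(2x/9)/(y/32) = -64x/(9y)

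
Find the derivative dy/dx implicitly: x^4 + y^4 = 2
Differentiate the relation implicitly: treat y = y(x) and apply the chain rule, so every y-derivative picks up a y' = dy/dx factor.

With everything moved to the left-hand side, differentiate term by term:
  d/dx[x^4] = 4x^3
  d/dx[y^4] = 4y^3·y'
  d/dx[-2] = 0

Separating the contributions that come from x directly and those that come through y:
  without y':      4x^3
  multiplying y':  4y^3

so (4x^3) + (4y^3)·y' = 0, and therefore
  dy/dx = -(4x^3)/(4y^3) = -x^3/y^3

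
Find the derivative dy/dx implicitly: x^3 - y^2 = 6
Differentiate the relation implicitly: treat y = y(x) and apply the chain rule, so every y-derivative picks up a y' = dy/dx factor.

With everything moved to the left-hand side, differentiate term by term:
  d/dx[x^3] = 3x^2
  d/dx[-y^2] = -2y·y'
  d/dx[-6] = 0

Separating the contributions that come from x directly and those that come through y:
  without y':      3x^2
  multiplying y':  -2y

so (3x^2) + (-2y)·y' = 0, and therefore
  dy/dx = -(3x^2)/(-2y) = 3x^2/(2y)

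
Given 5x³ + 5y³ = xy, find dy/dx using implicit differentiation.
Take d/dx of both sides. Since y is implicitly a function of x, the chain rule attaches a y' = dy/dx factor whenever we differentiate through y.

Set F(x, y) = (left side) − (right side), so the curve is F = 0. Differentiating each term of F:
  d/dx[5x^3] = 15x^2
  d/dx[-xy] = -x·y' - y
  d/dx[5y^3] = 15y^2·y'

Collecting, the y'-free part is the partial derivative in x and the y' coefficient is the partial derivative in y:
  ∂F/∂x = 15x^2 - y
  ∂F/∂y = -x + 15y^2

so d/dx[F(x, y(x))] = ∂F/∂x + (∂F/∂y)·y' = 0. Rearranging,
  dy/dx = -(∂F/∂x)/(∂F/∂y) = -(15x^2 - y)/(-x + 15y^2) = (15x^2 - y)/(x - 15y^2)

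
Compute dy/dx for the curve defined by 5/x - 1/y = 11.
Apply d/dx to both sides, remembering that y depends on x. Each occurrence of y therefore brings in a y' = dy/dx via the chain rule.

With F(x, y) equal to the left-hand side minus the right, differentiate F term by term:
  d/dx[-1/y] = y'/y^2
  d/dx[5/x] = -5/x^2
  d/dx[-11] = 0
Adding these up, d/dx[F] = 0 becomes
  (-5/x^2) + (y^(-2))·y' = 0,
so isolating y',
  dy/dx = -(-5/x^2)/(y^(-2)) = 5y^2/x^2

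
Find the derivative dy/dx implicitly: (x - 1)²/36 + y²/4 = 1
Apply d/dx to both sides, remembering that y depends on x. Each occurrence of y therefore brings in a y' = dy/dx via the chain rule.

With F(x, y) equal to the left-hand side minus the right, differentiate F term by term:
  d/dx[y^2/4] = y·y'/2
  d/dx[(x - 1)^2/36] = x/18 - 1/18
  d/dx[-1] = 0
Adding these up, d/dx[F] = 0 becomes
  (x/18 - 1/18) + (y/2)·y' = 0,
so isolating y',
  dy/dx = -(x/18 - 1/18)/(y/2)
        = -((x - 1)/18)/(y/2) = (1 - x)/(9y)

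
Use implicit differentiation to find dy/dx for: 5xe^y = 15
Differentiate the relation implicitly: treat y = y(x) and apply the chain rule, so every y-derivative picks up a y' = dy/dx factor.

With everything moved to the left-hand side, differentiate term by term:
  d/dx[5x·e^(y)] = 5x·y'·e^(y) + 5e^(y)
  d/dx[-15] = 0

Separating the contributions that come from x directly and those that come through y:
  without y':      5e^(y)
  multiplying y':  5x·e^(y)

so (5e^(y)) + (5x·e^(y))·y' = 0, and therefore
  dy/dx = -(5e^(y))/(5x·e^(y)) = -1/x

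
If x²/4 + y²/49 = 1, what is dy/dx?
Differentiate both sides with respect to x, treating y as y(x). By the chain rule, any term containing y contributes a factor of y' = dy/dx when we differentiate it.

Move every term to one side and write the relation as F(x, y) = 0. Term by term,
  d/dx[x^2/4] = x/2
  d/dx[y^2/49] = 2y·y'/49
  d/dx[-1] = 0

The pieces without y' make up ∂F/∂x and the coefficient of y' is ∂F/∂y:
  ∂F/∂x = x/2,
  ∂F/∂y = 2y/49.

Since d/dx[F] = ∂F/∂x + (∂F/∂y)·y' = 0, solve for y':
  (∂F/∂y)·y' = -∂F/∂x
  dy/dx = -(∂F/∂x)/(∂F/∂y) = -(x/2)/(2y/49) = -49x/(4y)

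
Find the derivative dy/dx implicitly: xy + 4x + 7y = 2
Take d/dx of both sides. Since y is implicitly a function of x, the chain rule attaches a y' = dy/dx factor whenever we differentiate through y.

Set F(x, y) = (left side) − (right side), so the curve is F = 0. Differentiating each term of F:
  d/dx[xy] = x·y' + y
  d/dx[4x] = 4
  d/dx[7y] = 7·y'
  d/dx[-2] = 0

Collecting, the y'-free part is the partial derivative in x and the y' coefficient is the partial derivative in y:
  ∂F/∂x = y + 4
  ∂F/∂y = x + 7

so d/dx[F(x, y(x))] = ∂F/∂x + (∂F/∂y)·y' = 0. Rearranging,
  dy/dx = -(∂F/∂x)/(∂F/∂y) = -(y + 4)/(x + 7) = (-y - 4)/(x + 7)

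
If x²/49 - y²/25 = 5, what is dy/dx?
Differentiate both sides with respect to x, treating y as y(x). By the chain rule, any term containing y contributes a factor of y' = dy/dx when we differentiate it.

Move every term to one side and write the relation as F(x, y) = 0. Term by term,
  d/dx[x^2/49] = 2x/49
  d/dx[-y^2/25] = -2y·y'/25
  d/dx[-5] = 0

The pieces without y' make up ∂F/∂x and the coefficient of y' is ∂F/∂y:
  ∂F/∂x = 2x/49,
  ∂F/∂y = -2y/25.

Since d/dx[F] = ∂F/∂x + (∂F/∂y)·y' = 0, solve for y':
  (∂F/∂y)·y' = -∂F/∂x
  dy/dx = -(∂F/∂x)/(∂F/∂y) = -(2x/49)/(-2y/25) = 25x/(49y)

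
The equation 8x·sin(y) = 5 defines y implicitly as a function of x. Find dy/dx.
Take d/dx of both sides. Since y is implicitly a function of x, the chain rule attaches a y' = dy/dx factor whenever we differentiate through y.

Set F(x, y) = (left side) − (right side), so the curve is F = 0. Differentiating each term of F:
  d/dx[8x·sin(y)] = 8x·y'·cos(y) + 8sin(y)
  d/dx[-5] = 0

Collecting, the y'-free part is the partial derivative in x and the y' coefficient is the partial derivative in y:
  ∂F/∂x = 8sin(y)
  ∂F/∂y = 8x·cos(y)

so d/dx[F(x, y(x))] = ∂F/∂x + (∂F/∂y)·y' = 0. Rearranging,
  dy/dx = -(∂F/∂x)/(∂F/∂y) = -(8sin(y))/(8x·cos(y)) = -tan(y)/x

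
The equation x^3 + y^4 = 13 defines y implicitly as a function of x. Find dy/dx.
Apply d/dx to both sides, remembering that y depends on x. Each occurrence of y therefore brings in a y' = dy/dx via the chain rule.

With F(x, y) equal to the left-hand side minus the right, differentiate F term by term:
  d/dx[x^3] = 3x^2
  d/dx[y^4] = 4y^3·y'
  d/dx[-13] = 0
Adding these up, d/dx[F] = 0 becomes
  (3x^2) + (4y^3)·y' = 0,
so isolating y',
  dy/dx = -(3x^2)/(4y^3) = -3x^2/(4y^3)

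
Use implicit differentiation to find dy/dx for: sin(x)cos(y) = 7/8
Take d/dx of both sides. Since y is implicitly a function of x, the chain rule attaches a y' = dy/dx factor whenever we differentiate through y.

Set F(x, y) = (left side) − (right side), so the curve is F = 0. Differentiating each term of F:
  d/dx[sin(x)·cos(y)] = -y'·sin(x)·sin(y) + cos(x)·cos(y)
  d/dx[-7/8] = 0

Collecting, the y'-free part is the partial derivative in x and the y' coefficient is the partial derivative in y:
  ∂F/∂x = cos(x)·cos(y)
  ∂F/∂y = -sin(x)·sin(y)

so d/dx[F(x, y(x))] = ∂F/∂x + (∂F/∂y)·y' = 0. Rearranging,
  dy/dx = -(∂F/∂x)/(∂F/∂y) = -(cos(x)·cos(y))/(-sin(x)·sin(y)) = 1/(tan(x)·tan(y))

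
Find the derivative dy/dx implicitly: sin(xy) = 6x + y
Differentiate the relation implicitly: treat y = y(x) and apply the chain rule, so every y-derivative picks up a y' = dy/dx factor.

With everything moved to the left-hand side, differentiate term by term:
  d/dx[-6x] = -6
  d/dx[-y] = -y'
  d/dx[sin(xy)] = (x·y' + y)·cos(xy)

Separating the contributions that come from x directly and those that come through y:
  without y':      y·cos(xy) - 6
  multiplying y':  x·cos(xy) - 1

so (y·cos(xy) - 6) + (x·cos(xy) - 1)·y' = 0, and therefore
  dy/dx = -(y·cos(xy) - 6)/(x·cos(xy) - 1) = (-y·cos(xy) + 6)/(x·cos(xy) - 1)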